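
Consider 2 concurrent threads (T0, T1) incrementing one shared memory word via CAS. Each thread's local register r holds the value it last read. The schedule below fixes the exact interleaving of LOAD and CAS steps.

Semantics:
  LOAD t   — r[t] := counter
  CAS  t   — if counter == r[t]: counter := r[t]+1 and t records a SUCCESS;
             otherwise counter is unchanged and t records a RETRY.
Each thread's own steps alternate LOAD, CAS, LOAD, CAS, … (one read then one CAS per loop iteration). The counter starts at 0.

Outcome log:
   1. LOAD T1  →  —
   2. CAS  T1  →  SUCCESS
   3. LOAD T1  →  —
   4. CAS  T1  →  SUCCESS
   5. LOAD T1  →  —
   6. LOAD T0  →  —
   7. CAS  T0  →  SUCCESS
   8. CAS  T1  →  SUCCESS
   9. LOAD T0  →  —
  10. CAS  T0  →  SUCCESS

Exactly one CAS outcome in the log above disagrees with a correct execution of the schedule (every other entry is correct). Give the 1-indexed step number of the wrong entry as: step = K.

step = 8

Reference trace:
step 1: T1 LOAD ⇒ load; ctr=0 reg=0
step 2: T1 CAS ⇒ ok; ctr=1 reg=0
step 3: T1 LOAD ⇒ load; ctr=1 reg=1
step 4: T1 CAS ⇒ ok; ctr=2 reg=1
step 5: T1 LOAD ⇒ load; ctr=2 reg=2
step 6: T0 LOAD ⇒ load; ctr=2 reg=2
step 7: T0 CAS ⇒ ok; ctr=3 reg=2
step 8: T1 CAS ⇒ retry; ctr=3 reg=2
step 9: T0 LOAD ⇒ load; ctr=3 reg=3
step 10: T0 CAS ⇒ ok; ctr=4 reg=3
Mismatch at 8.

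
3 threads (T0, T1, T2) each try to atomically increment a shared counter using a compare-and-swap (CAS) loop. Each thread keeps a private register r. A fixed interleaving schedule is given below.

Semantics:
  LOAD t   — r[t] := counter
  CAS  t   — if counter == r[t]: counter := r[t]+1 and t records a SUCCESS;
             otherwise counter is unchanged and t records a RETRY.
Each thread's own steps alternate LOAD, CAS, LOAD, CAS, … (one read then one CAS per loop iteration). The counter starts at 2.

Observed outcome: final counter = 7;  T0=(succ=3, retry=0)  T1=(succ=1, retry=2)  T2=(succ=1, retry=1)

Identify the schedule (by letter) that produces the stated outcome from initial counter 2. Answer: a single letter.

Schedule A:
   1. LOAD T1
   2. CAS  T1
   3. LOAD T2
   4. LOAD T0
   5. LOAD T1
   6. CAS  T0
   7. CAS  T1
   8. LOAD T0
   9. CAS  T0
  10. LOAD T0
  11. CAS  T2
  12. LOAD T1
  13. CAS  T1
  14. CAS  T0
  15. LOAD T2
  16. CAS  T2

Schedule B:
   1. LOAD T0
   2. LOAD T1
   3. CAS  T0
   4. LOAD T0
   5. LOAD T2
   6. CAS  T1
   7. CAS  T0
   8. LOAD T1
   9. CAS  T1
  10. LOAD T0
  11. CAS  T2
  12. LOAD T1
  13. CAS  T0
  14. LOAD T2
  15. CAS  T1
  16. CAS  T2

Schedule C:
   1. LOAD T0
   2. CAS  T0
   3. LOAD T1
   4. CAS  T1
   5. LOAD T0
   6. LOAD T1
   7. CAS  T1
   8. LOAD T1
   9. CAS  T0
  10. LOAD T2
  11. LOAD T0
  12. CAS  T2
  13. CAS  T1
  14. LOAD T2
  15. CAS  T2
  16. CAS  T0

Run B:
T0 LOAD — after: cnt=2, r=2 — load
T1 LOAD — after: cnt=2, r=2 — load
T0 CAS — after: cnt=3, r=2 — ok
T0 LOAD — after: cnt=3, r=3 — load
T2 LOAD — after: cnt=3, r=3 — load
T1 CAS — after: cnt=3, r=2 — retry
T0 CAS — after: cnt=4, r=3 — ok
T1 LOAD — after: cnt=4, r=4 — load
T1 CAS — after: cnt=5, r=4 — ok
T0 LOAD — after: cnt=5, r=5 — load
T2 CAS — after: cnt=5, r=3 — retry
T1 LOAD — after: cnt=5, r=5 — load
T0 CAS — after: cnt=6, r=5 — ok
T2 LOAD — after: cnt=6, r=6 — load
T1 CAS — after: cnt=6, r=5 — retry
T2 CAS — after: cnt=7, r=6 — ok

B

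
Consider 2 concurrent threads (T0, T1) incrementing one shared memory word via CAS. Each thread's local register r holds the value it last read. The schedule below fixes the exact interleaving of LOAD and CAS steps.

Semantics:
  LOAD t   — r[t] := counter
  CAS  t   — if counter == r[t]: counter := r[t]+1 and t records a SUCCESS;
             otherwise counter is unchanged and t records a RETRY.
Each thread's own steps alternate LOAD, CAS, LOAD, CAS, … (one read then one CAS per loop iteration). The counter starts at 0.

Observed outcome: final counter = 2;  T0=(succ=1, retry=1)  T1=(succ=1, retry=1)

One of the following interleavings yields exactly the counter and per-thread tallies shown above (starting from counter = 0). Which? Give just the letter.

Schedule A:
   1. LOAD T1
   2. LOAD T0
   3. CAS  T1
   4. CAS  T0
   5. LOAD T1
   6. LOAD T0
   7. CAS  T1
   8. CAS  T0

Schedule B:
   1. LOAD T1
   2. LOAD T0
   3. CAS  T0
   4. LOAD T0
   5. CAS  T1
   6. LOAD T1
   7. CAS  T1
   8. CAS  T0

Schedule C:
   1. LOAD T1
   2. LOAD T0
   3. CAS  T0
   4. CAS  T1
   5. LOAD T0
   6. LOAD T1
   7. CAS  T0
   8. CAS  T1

Run B:
[1] T1.load  rd  (counter 0, T1.r 0)
[2] T0.load  rd  (counter 0, T0.r 0)
[3] T0.cas  hit  (counter 1, T0.r 0)
[4] T0.load  rd  (counter 1, T0.r 1)
[5] T1.cas  miss  (counter 1, T1.r 0)
[6] T1.load  rd  (counter 1, T1.r 1)
[7] T1.cas  hit  (counter 2, T1.r 1)
[8] T0.cas  miss  (counter 2, T0.r 1)

B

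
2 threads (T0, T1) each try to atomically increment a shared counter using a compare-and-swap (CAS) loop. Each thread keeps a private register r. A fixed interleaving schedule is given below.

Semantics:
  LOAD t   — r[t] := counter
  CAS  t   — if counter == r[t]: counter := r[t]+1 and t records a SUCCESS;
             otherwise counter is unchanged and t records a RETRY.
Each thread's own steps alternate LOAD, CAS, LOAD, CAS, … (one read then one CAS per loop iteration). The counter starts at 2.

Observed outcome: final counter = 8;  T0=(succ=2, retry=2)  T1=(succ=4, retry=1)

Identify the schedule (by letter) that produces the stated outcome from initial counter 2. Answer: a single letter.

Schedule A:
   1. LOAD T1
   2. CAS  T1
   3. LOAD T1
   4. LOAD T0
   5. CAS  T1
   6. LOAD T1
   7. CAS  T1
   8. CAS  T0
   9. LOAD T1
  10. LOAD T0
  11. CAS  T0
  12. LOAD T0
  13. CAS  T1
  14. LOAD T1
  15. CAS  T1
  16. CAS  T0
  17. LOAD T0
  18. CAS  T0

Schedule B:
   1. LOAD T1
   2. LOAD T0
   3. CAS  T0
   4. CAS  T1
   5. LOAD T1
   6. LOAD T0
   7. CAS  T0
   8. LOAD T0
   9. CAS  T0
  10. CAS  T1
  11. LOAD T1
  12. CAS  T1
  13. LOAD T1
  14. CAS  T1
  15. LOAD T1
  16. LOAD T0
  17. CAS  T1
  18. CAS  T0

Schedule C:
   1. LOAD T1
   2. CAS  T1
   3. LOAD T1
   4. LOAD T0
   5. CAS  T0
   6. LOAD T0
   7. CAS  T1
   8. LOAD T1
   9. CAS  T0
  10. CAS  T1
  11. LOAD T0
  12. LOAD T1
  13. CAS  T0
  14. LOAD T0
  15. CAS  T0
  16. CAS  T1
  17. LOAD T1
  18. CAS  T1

Simulating candidate A:
step 1: T1 LOAD ⇒ load; ctr=2 reg=2
step 2: T1 CAS ⇒ ok; ctr=3 reg=2
step 3: T1 LOAD ⇒ load; ctr=3 reg=3
step 4: T0 LOAD ⇒ load; ctr=3 reg=3
step 5: T1 CAS ⇒ ok; ctr=4 reg=3
step 6: T1 LOAD ⇒ load; ctr=4 reg=4
step 7: T1 CAS ⇒ ok; ctr=5 reg=4
step 8: T0 CAS ⇒ retry; ctr=5 reg=3
step 9: T1 LOAD ⇒ load; ctr=5 reg=5
step 10: T0 LOAD ⇒ load; ctr=5 reg=5
step 11: T0 CAS ⇒ ok; ctr=6 reg=5
step 12: T0 LOAD ⇒ load; ctr=6 reg=6
step 13: T1 CAS ⇒ retry; ctr=6 reg=5
step 14: T1 LOAD ⇒ load; ctr=6 reg=6
step 15: T1 CAS ⇒ ok; ctr=7 reg=6
step 16: T0 CAS ⇒ retry; ctr=7 reg=6
step 17: T0 LOAD ⇒ load; ctr=7 reg=7
step 18: T0 CAS ⇒ ok; ctr=8 reg=7

A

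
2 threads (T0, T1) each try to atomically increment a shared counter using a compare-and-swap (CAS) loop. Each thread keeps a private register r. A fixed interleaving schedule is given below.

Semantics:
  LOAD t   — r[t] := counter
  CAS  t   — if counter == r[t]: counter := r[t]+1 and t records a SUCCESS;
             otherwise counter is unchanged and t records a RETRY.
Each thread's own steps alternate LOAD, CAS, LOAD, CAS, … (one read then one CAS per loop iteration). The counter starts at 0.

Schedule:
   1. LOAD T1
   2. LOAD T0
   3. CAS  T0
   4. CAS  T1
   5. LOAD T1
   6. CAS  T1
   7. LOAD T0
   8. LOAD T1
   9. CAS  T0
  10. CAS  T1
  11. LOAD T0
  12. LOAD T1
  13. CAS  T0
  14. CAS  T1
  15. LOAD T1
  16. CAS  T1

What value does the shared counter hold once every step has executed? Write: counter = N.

counter = 5

step 1: T1 LOAD ⇒ load; ctr=0 reg=0
step 2: T0 LOAD ⇒ load; ctr=0 reg=0
step 3: T0 CAS ⇒ ok; ctr=1 reg=0
step 4: T1 CAS ⇒ retry; ctr=1 reg=0
step 5: T1 LOAD ⇒ load; ctr=1 reg=1
step 6: T1 CAS ⇒ ok; ctr=2 reg=1
step 7: T0 LOAD ⇒ load; ctr=2 reg=2
step 8: T1 LOAD ⇒ load; ctr=2 reg=2
step 9: T0 CAS ⇒ ok; ctr=3 reg=2
step 10: T1 CAS ⇒ retry; ctr=3 reg=2
step 11: T0 LOAD ⇒ load; ctr=3 reg=3
step 12: T1 LOAD ⇒ load; ctr=3 reg=3
step 13: T0 CAS ⇒ ok; ctr=4 reg=3
step 14: T1 CAS ⇒ retry; ctr=4 reg=3
step 15: T1 LOAD ⇒ load; ctr=4 reg=4
step 16: T1 CAS ⇒ ok; ctr=5 reg=4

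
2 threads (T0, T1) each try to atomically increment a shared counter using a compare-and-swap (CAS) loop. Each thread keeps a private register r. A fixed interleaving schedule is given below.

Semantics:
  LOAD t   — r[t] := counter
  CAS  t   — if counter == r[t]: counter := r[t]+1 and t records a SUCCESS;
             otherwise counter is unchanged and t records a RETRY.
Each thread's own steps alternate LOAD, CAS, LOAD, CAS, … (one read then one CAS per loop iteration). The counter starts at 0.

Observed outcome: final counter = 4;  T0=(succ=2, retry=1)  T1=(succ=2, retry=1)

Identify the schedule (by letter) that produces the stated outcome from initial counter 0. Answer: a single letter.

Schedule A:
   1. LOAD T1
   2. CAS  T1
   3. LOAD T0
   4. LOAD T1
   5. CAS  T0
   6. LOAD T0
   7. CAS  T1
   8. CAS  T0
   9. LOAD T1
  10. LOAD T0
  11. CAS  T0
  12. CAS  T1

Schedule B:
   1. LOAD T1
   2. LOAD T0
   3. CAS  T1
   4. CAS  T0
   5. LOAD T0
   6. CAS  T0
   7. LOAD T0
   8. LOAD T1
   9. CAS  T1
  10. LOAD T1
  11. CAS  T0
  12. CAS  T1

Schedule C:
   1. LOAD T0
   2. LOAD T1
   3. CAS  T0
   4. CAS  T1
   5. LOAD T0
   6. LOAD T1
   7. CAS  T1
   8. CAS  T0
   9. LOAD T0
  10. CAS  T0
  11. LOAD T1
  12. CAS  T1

C

Simulating candidate C:
#1 T0 reads 0
#2 T1 reads 0
#3 T0 CAS(0→1) writes; counter now 1
#4 T1 CAS(0→1) fails; counter now 1
#5 T0 reads 1
#6 T1 reads 1
#7 T1 CAS(1→2) writes; counter now 2
#8 T0 CAS(1→2) fails; counter now 2
#9 T0 reads 2
#10 T0 CAS(2→3) writes; counter now 3
#11 T1 reads 3
#12 T1 CAS(3→4) writes; counter now 4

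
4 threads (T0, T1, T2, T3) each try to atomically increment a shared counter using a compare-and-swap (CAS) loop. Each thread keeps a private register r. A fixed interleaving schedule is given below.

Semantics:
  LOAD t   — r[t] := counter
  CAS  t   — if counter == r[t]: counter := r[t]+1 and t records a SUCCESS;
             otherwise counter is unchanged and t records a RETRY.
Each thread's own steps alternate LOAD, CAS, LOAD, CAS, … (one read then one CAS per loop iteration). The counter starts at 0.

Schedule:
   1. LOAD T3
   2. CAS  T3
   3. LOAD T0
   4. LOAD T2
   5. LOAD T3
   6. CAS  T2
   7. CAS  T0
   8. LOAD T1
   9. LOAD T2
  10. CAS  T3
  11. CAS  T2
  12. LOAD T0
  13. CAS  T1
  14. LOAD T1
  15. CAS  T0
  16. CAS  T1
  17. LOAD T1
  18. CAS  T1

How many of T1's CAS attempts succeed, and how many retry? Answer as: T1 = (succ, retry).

#1 T3 reads 0
#2 T3 CAS(0→1) writes; counter now 1
#3 T0 reads 1
#4 T2 reads 1
#5 T3 reads 1
#6 T2 CAS(1→2) writes; counter now 2
#7 T0 CAS(1→2) fails; counter now 2
#8 T1 reads 2
#9 T2 reads 2
#10 T3 CAS(1→2) fails; counter now 2
#11 T2 CAS(2→3) writes; counter now 3
#12 T0 reads 3
#13 T1 CAS(2→3) fails; counter now 3
#14 T1 reads 3
#15 T0 CAS(3→4) writes; counter now 4
#16 T1 CAS(3→4) fails; counter now 4
#17 T1 reads 4
#18 T1 CAS(4→5) writes; counter now 5

T1 = (1, 2)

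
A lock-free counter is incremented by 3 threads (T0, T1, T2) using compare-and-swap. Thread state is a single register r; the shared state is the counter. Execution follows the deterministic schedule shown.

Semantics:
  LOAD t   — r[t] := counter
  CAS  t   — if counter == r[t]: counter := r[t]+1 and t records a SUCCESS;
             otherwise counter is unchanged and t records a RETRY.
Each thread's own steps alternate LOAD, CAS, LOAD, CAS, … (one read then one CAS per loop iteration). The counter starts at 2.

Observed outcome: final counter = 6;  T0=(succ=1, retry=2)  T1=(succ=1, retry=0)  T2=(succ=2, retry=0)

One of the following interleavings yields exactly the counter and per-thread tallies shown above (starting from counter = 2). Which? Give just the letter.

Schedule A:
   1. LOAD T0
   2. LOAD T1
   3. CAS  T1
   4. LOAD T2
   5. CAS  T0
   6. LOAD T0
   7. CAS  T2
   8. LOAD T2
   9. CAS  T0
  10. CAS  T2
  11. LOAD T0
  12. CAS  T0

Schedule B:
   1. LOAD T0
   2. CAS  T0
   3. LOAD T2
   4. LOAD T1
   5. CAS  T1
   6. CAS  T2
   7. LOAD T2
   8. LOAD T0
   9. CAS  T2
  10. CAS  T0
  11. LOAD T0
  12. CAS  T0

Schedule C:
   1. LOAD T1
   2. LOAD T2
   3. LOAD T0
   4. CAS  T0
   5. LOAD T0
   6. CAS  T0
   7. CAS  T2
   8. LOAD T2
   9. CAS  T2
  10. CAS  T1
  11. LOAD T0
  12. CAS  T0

A

Run A:
1. LOAD T0 → mem=2 r[T0]=2 [LOAD]
2. LOAD T1 → mem=2 r[T1]=2 [LOAD]
3. CAS T1 → mem=3 r[T1]=2 [OK]
4. LOAD T2 → mem=3 r[T2]=3 [LOAD]
5. CAS T0 → mem=3 r[T0]=2 [RETRY]
6. LOAD T0 → mem=3 r[T0]=3 [LOAD]
7. CAS T2 → mem=4 r[T2]=3 [OK]
8. LOAD T2 → mem=4 r[T2]=4 [LOAD]
9. CAS T0 → mem=4 r[T0]=3 [RETRY]
10. CAS T2 → mem=5 r[T2]=4 [OK]
11. LOAD T0 → mem=5 r[T0]=5 [LOAD]
12. CAS T0 → mem=6 r[T0]=5 [OK]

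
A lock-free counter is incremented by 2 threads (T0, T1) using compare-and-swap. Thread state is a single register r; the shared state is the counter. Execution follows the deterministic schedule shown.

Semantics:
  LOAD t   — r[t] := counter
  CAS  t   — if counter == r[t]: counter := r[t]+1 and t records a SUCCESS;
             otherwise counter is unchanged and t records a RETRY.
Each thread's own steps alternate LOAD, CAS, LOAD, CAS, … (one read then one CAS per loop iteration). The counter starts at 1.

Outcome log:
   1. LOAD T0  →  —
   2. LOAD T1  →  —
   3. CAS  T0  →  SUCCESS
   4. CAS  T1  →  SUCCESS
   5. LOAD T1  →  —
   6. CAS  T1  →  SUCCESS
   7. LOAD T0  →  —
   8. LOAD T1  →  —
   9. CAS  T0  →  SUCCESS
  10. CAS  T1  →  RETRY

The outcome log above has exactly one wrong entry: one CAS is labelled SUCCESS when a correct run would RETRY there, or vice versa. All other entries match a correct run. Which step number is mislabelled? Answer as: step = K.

step = 4

Re-executing:
#1 T0 reads 1
#2 T1 reads 1
#3 T0 CAS(1→2) writes; counter now 2
#4 T1 CAS(1→2) fails; counter now 2
#5 T1 reads 2
#6 T1 CAS(2→3) writes; counter now 3
#7 T0 reads 3
#8 T1 reads 3
#9 T0 CAS(3→4) writes; counter now 4
#10 T1 CAS(3→4) fails; counter now 4
Flip is step 4.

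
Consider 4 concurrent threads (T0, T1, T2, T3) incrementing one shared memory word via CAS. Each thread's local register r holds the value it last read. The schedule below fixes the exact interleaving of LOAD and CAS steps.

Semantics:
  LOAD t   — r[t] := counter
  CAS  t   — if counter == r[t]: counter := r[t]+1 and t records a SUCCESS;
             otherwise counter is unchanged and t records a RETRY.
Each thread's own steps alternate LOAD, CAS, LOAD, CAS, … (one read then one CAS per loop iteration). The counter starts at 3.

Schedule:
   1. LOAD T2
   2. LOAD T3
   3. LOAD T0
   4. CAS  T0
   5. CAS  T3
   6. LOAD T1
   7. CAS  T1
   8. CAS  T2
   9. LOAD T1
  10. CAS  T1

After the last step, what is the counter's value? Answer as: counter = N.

counter = 6

   1) LOAD T2:  M=3  r_T2=3
   2) LOAD T3:  M=3  r_T3=3
   3) LOAD T0:  M=3  r_T0=3
   4) CAS  T0:  M=4  r_T0=3 ✓
   5) CAS  T3:  M=4  r_T3=3 ✗
   6) LOAD T1:  M=4  r_T1=4
   7) CAS  T1:  M=5  r_T1=4 ✓
   8) CAS  T2:  M=5  r_T2=3 ✗
   9) LOAD T1:  M=5  r_T1=5
  10) CAS  T1:  M=6  r_T1=5 ✓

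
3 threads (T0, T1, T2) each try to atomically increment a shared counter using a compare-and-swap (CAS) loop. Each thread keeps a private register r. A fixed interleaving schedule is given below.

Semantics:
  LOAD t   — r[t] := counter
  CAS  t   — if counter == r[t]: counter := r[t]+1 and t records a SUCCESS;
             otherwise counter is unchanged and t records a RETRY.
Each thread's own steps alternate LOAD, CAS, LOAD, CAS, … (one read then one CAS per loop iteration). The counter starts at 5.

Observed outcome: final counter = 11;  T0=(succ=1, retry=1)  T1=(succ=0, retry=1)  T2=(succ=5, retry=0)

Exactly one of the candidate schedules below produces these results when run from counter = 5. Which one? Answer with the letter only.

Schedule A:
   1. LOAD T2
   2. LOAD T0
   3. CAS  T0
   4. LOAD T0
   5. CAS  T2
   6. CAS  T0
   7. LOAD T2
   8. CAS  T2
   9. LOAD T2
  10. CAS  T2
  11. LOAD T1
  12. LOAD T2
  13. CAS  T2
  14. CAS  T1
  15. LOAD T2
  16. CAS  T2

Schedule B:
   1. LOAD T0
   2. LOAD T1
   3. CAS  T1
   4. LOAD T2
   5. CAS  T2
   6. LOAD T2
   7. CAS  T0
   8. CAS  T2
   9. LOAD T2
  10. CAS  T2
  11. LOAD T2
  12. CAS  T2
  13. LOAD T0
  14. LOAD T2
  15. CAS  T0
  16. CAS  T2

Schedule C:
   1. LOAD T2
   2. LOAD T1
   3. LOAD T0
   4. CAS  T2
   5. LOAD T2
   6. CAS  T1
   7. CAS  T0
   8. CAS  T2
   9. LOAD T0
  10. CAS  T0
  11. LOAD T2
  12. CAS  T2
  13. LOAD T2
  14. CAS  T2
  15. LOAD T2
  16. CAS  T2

C

Tracing schedule C:
#1 T2 reads 5
#2 T1 reads 5
#3 T0 reads 5
#4 T2 CAS(5→6) writes; counter now 6
#5 T2 reads 6
#6 T1 CAS(5→6) fails; counter now 6
#7 T0 CAS(5→6) fails; counter now 6
#8 T2 CAS(6→7) writes; counter now 7
#9 T0 reads 7
#10 T0 CAS(7→8) writes; counter now 8
#11 T2 reads 8
#12 T2 CAS(8→9) writes; counter now 9
#13 T2 reads 9
#14 T2 CAS(9→10) writes; counter now 10
#15 T2 reads 10
#16 T2 CAS(10→11) writes; counter now 11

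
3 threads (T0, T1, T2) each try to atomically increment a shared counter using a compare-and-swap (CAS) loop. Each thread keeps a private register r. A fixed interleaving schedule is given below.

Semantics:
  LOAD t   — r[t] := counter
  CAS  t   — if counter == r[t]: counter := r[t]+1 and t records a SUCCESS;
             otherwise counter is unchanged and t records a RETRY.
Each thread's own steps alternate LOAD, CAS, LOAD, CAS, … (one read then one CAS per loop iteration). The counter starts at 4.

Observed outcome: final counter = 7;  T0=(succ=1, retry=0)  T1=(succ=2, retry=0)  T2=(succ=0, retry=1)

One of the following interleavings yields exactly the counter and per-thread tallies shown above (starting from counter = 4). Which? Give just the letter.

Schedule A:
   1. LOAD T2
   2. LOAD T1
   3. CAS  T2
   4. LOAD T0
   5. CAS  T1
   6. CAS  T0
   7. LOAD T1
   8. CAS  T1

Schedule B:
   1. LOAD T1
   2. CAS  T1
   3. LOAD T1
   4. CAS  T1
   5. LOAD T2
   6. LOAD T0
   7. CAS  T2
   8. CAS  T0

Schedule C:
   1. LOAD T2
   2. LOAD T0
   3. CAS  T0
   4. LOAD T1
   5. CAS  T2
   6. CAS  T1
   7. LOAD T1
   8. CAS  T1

Run C:
   1) LOAD T2:  M=4  r_T2=4
   2) LOAD T0:  M=4  r_T0=4
   3) CAS  T0:  M=5  r_T0=4 ✓
   4) LOAD T1:  M=5  r_T1=5
   5) CAS  T2:  M=5  r_T2=4 ✗
   6) CAS  T1:  M=6  r_T1=5 ✓
   7) LOAD T1:  M=6  r_T1=6
   8) CAS  T1:  M=7  r_T1=6 ✓

C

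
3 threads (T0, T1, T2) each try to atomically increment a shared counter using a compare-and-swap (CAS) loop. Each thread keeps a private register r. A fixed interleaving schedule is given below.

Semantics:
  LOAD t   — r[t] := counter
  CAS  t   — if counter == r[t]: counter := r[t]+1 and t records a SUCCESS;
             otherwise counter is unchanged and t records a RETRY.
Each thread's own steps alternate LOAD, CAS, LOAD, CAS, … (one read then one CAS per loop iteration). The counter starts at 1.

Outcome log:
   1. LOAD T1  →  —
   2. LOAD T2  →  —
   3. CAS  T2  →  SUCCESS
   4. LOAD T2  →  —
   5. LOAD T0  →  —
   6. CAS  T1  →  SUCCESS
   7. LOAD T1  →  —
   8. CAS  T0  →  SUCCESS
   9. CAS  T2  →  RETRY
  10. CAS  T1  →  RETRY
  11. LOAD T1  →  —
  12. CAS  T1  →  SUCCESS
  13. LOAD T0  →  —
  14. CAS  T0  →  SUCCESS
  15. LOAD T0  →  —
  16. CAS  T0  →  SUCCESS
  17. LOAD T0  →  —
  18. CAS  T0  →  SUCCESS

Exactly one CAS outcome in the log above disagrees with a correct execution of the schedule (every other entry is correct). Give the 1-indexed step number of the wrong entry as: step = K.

step = 6

Reference trace:
step 1: T1 LOAD ⇒ load; ctr=1 reg=1
step 2: T2 LOAD ⇒ load; ctr=1 reg=1
step 3: T2 CAS ⇒ ok; ctr=2 reg=1
step 4: T2 LOAD ⇒ load; ctr=2 reg=2
step 5: T0 LOAD ⇒ load; ctr=2 reg=2
step 6: T1 CAS ⇒ retry; ctr=2 reg=1
step 7: T1 LOAD ⇒ load; ctr=2 reg=2
step 8: T0 CAS ⇒ ok; ctr=3 reg=2
step 9: T2 CAS ⇒ retry; ctr=3 reg=2
step 10: T1 CAS ⇒ retry; ctr=3 reg=2
step 11: T1 LOAD ⇒ load; ctr=3 reg=3
step 12: T1 CAS ⇒ ok; ctr=4 reg=3
step 13: T0 LOAD ⇒ load; ctr=4 reg=4
step 14: T0 CAS ⇒ ok; ctr=5 reg=4
step 15: T0 LOAD ⇒ load; ctr=5 reg=5
step 16: T0 CAS ⇒ ok; ctr=6 reg=5
step 17: T0 LOAD ⇒ load; ctr=6 reg=6
step 18: T0 CAS ⇒ ok; ctr=7 reg=6
Mismatch at 6.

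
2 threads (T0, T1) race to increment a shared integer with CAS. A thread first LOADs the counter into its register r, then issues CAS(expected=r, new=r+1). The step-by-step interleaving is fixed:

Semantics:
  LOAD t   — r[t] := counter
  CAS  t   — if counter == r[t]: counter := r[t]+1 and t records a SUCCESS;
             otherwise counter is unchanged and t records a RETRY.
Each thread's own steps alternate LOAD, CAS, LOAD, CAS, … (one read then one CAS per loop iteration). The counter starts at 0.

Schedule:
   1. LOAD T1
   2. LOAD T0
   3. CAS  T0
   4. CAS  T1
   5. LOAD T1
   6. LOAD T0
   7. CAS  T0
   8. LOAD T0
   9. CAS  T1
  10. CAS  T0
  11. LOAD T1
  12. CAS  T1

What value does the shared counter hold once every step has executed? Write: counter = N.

counter = 4

step 1: T1 LOAD ⇒ load; ctr=0 reg=0
step 2: T0 LOAD ⇒ load; ctr=0 reg=0
step 3: T0 CAS ⇒ ok; ctr=1 reg=0
step 4: T1 CAS ⇒ retry; ctr=1 reg=0
step 5: T1 LOAD ⇒ load; ctr=1 reg=1
step 6: T0 LOAD ⇒ load; ctr=1 reg=1
step 7: T0 CAS ⇒ ok; ctr=2 reg=1
step 8: T0 LOAD ⇒ load; ctr=2 reg=2
step 9: T1 CAS ⇒ retry; ctr=2 reg=1
step 10: T0 CAS ⇒ ok; ctr=3 reg=2
step 11: T1 LOAD ⇒ load; ctr=3 reg=3
step 12: T1 CAS ⇒ ok; ctr=4 reg=3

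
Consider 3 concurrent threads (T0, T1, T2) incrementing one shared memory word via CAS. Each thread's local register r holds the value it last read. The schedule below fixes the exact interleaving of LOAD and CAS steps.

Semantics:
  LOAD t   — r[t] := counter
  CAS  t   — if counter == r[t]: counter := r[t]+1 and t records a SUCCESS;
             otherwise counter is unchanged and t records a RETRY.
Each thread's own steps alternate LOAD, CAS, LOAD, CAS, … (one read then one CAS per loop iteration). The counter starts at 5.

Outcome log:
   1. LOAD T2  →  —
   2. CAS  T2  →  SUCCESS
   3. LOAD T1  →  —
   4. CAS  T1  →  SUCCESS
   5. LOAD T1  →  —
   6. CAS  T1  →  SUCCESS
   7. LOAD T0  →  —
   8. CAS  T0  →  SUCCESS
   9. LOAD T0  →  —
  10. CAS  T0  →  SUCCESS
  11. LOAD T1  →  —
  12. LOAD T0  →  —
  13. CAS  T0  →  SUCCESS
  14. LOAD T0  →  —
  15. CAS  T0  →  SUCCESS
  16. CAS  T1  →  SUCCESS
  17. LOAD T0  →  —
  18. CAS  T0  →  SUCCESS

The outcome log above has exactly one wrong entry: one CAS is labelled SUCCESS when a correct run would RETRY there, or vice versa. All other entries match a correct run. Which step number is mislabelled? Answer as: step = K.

Re-executing:
T2 LOAD — after: cnt=5, r=5 — load
T2 CAS — after: cnt=6, r=5 — ok
T1 LOAD — after: cnt=6, r=6 — load
T1 CAS — after: cnt=7, r=6 — ok
T1 LOAD — after: cnt=7, r=7 — load
T1 CAS — after: cnt=8, r=7 — ok
T0 LOAD — after: cnt=8, r=8 — load
T0 CAS — after: cnt=9, r=8 — ok
T0 LOAD — after: cnt=9, r=9 — load
T0 CAS — after: cnt=10, r=9 — ok
T1 LOAD — after: cnt=10, r=10 — load
T0 LOAD — after: cnt=10, r=10 — load
T0 CAS — after: cnt=11, r=10 — ok
T0 LOAD — after: cnt=11, r=11 — load
T0 CAS — after: cnt=12, r=11 — ok
T1 CAS — after: cnt=12, r=10 — retry
T0 LOAD — after: cnt=12, r=12 — load
T0 CAS — after: cnt=13, r=12 — ok
Flip is step 16.

step = 16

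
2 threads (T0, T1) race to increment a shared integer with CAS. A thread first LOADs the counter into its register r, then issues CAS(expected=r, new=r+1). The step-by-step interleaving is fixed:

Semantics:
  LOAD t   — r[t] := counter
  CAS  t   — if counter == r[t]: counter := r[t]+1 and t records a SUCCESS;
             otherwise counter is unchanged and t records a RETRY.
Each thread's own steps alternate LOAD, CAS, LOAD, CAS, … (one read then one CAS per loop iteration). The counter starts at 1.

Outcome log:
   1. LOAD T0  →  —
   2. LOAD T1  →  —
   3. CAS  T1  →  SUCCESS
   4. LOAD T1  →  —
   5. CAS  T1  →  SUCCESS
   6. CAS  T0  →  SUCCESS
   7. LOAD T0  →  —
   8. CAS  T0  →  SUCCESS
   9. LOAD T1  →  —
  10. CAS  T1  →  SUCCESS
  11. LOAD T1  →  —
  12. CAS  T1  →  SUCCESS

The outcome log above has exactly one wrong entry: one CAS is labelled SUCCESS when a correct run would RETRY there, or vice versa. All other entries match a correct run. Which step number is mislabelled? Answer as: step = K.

Correct run:
   1) LOAD T0:  M=1  r_T0=1
   2) LOAD T1:  M=1  r_T1=1
   3) CAS  T1:  M=2  r_T1=1 ✓
   4) LOAD T1:  M=2  r_T1=2
   5) CAS  T1:  M=3  r_T1=2 ✓
   6) CAS  T0:  M=3  r_T0=1 ✗
   7) LOAD T0:  M=3  r_T0=3
   8) CAS  T0:  M=4  r_T0=3 ✓
   9) LOAD T1:  M=4  r_T1=4
  10) CAS  T1:  M=5  r_T1=4 ✓
  11) LOAD T1:  M=5  r_T1=5
  12) CAS  T1:  M=6  r_T1=5 ✓
Mismatch at 6.

step = 6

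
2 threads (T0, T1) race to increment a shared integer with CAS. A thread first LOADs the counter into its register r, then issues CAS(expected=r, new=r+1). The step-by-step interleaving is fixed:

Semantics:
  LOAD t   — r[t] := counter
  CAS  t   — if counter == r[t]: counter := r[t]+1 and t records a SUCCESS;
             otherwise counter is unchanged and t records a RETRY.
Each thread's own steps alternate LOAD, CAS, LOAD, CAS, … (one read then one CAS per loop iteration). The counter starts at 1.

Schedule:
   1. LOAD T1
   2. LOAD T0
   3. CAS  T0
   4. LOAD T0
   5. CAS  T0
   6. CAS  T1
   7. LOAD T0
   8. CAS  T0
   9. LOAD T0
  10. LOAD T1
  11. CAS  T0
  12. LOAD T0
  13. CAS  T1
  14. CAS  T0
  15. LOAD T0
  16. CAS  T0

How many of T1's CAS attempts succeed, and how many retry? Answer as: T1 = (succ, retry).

step 1: T1 LOAD ⇒ load; ctr=1 reg=1
step 2: T0 LOAD ⇒ load; ctr=1 reg=1
step 3: T0 CAS ⇒ ok; ctr=2 reg=1
step 4: T0 LOAD ⇒ load; ctr=2 reg=2
step 5: T0 CAS ⇒ ok; ctr=3 reg=2
step 6: T1 CAS ⇒ retry; ctr=3 reg=1
step 7: T0 LOAD ⇒ load; ctr=3 reg=3
step 8: T0 CAS ⇒ ok; ctr=4 reg=3
step 9: T0 LOAD ⇒ load; ctr=4 reg=4
step 10: T1 LOAD ⇒ load; ctr=4 reg=4
step 11: T0 CAS ⇒ ok; ctr=5 reg=4
step 12: T0 LOAD ⇒ load; ctr=5 reg=5
step 13: T1 CAS ⇒ retry; ctr=5 reg=4
step 14: T0 CAS ⇒ ok; ctr=6 reg=5
step 15: T0 LOAD ⇒ load; ctr=6 reg=6
step 16: T0 CAS ⇒ ok; ctr=7 reg=6

T1 = (0, 2)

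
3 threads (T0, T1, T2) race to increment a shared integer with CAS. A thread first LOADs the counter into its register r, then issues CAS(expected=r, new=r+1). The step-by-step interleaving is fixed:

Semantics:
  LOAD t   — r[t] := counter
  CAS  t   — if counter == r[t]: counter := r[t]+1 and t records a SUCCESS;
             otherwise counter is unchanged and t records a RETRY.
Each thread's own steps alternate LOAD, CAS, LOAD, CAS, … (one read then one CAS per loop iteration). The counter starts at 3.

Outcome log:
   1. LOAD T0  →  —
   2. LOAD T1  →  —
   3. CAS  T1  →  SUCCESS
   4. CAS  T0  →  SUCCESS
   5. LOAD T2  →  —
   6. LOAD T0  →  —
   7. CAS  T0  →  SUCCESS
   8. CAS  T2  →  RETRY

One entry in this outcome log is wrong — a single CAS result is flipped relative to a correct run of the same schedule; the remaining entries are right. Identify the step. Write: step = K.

Reference trace:
   1) LOAD T0:  M=3  r_T0=3
   2) LOAD T1:  M=3  r_T1=3
   3) CAS  T1:  M=4  r_T1=3 ✓
   4) CAS  T0:  M=4  r_T0=3 ✗
   5) LOAD T2:  M=4  r_T2=4
   6) LOAD T0:  M=4  r_T0=4
   7) CAS  T0:  M=5  r_T0=4 ✓
   8) CAS  T2:  M=5  r_T2=4 ✗
Flip is step 4.

step = 4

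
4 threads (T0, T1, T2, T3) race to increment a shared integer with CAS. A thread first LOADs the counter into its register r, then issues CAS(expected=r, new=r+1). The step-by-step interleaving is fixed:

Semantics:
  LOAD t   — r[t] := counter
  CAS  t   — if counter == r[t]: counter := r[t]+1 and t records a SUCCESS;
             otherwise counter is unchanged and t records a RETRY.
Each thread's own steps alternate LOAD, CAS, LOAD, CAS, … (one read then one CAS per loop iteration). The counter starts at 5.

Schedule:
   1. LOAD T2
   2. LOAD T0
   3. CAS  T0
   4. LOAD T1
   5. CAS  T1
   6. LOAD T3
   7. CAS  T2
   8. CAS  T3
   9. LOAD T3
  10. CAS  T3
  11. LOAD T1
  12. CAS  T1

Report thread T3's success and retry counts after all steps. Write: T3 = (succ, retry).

T3 = (2, 0)

T2 LOAD — after: cnt=5, r=5 — load
T0 LOAD — after: cnt=5, r=5 — load
T0 CAS — after: cnt=6, r=5 — ok
T1 LOAD — after: cnt=6, r=6 — load
T1 CAS — after: cnt=7, r=6 — ok
T3 LOAD — after: cnt=7, r=7 — load
T2 CAS — after: cnt=7, r=5 — retry
T3 CAS — after: cnt=8, r=7 — ok
T3 LOAD — after: cnt=8, r=8 — load
T3 CAS — after: cnt=9, r=8 — ok
T1 LOAD — after: cnt=9, r=9 — load
T1 CAS — after: cnt=10, r=9 — ok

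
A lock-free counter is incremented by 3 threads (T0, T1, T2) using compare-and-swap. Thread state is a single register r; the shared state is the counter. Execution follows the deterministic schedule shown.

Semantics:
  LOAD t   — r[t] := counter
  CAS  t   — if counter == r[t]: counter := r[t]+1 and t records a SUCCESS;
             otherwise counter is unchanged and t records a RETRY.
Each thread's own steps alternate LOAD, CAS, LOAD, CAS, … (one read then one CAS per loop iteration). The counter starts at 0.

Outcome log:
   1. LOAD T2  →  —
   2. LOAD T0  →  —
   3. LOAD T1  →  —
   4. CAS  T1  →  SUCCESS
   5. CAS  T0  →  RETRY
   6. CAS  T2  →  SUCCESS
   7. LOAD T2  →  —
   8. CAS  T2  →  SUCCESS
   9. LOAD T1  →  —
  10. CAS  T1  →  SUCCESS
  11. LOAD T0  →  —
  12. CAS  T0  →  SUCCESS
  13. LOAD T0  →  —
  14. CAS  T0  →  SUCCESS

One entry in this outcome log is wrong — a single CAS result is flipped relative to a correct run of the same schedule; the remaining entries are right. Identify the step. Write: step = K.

Reference trace:
step 1: T2 LOAD ⇒ load; ctr=0 reg=0
step 2: T0 LOAD ⇒ load; ctr=0 reg=0
step 3: T1 LOAD ⇒ load; ctr=0 reg=0
step 4: T1 CAS ⇒ ok; ctr=1 reg=0
step 5: T0 CAS ⇒ retry; ctr=1 reg=0
step 6: T2 CAS ⇒ retry; ctr=1 reg=0
step 7: T2 LOAD ⇒ load; ctr=1 reg=1
step 8: T2 CAS ⇒ ok; ctr=2 reg=1
step 9: T1 LOAD ⇒ load; ctr=2 reg=2
step 10: T1 CAS ⇒ ok; ctr=3 reg=2
step 11: T0 LOAD ⇒ load; ctr=3 reg=3
step 12: T0 CAS ⇒ ok; ctr=4 reg=3
step 13: T0 LOAD ⇒ load; ctr=4 reg=4
step 14: T0 CAS ⇒ ok; ctr=5 reg=4
Log disagrees first at step 6.

step = 6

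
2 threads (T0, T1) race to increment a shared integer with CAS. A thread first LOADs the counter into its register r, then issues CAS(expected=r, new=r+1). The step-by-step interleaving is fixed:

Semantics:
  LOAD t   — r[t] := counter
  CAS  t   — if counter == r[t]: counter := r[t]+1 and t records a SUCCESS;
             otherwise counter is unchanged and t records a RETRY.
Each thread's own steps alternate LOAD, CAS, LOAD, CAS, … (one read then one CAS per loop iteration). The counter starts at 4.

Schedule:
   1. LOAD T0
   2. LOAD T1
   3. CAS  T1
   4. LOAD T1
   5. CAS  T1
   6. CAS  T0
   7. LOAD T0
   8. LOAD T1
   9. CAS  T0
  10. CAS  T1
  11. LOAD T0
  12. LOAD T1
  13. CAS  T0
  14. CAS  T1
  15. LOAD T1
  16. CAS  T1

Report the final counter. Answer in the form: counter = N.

counter = 9

[1] T0.load  rd  (counter 4, T0.r 4)
[2] T1.load  rd  (counter 4, T1.r 4)
[3] T1.cas  hit  (counter 5, T1.r 4)
[4] T1.load  rd  (counter 5, T1.r 5)
[5] T1.cas  hit  (counter 6, T1.r 5)
[6] T0.cas  miss  (counter 6, T0.r 4)
[7] T0.load  rd  (counter 6, T0.r 6)
[8] T1.load  rd  (counter 6, T1.r 6)
[9] T0.cas  hit  (counter 7, T0.r 6)
[10] T1.cas  miss  (counter 7, T1.r 6)
[11] T0.load  rd  (counter 7, T0.r 7)
[12] T1.load  rd  (counter 7, T1.r 7)
[13] T0.cas  hit  (counter 8, T0.r 7)
[14] T1.cas  miss  (counter 8, T1.r 7)
[15] T1.load  rd  (counter 8, T1.r 8)
[16] T1.cas  hit  (counter 9, T1.r 8)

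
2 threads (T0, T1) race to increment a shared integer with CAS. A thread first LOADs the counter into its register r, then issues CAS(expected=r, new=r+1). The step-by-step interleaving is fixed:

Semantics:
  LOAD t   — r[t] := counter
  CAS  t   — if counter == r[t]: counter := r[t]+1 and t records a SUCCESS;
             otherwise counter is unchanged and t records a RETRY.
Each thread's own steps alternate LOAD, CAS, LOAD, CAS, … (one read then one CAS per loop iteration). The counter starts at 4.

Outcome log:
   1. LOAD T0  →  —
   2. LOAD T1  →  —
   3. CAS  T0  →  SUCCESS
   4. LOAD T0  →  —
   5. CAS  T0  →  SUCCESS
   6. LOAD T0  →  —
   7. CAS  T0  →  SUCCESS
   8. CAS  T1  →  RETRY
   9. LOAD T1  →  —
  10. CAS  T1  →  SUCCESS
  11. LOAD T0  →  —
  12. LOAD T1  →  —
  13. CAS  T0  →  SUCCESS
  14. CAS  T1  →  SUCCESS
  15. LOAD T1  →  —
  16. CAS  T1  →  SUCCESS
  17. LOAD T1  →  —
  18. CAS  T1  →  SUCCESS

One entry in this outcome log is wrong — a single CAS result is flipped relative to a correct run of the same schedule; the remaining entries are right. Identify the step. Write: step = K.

step = 14

Reference trace:
T0 LOAD — after: cnt=4, r=4 — load
T1 LOAD — after: cnt=4, r=4 — load
T0 CAS — after: cnt=5, r=4 — ok
T0 LOAD — after: cnt=5, r=5 — load
T0 CAS — after: cnt=6, r=5 — ok
T0 LOAD — after: cnt=6, r=6 — load
T0 CAS — after: cnt=7, r=6 — ok
T1 CAS — after: cnt=7, r=4 — retry
T1 LOAD — after: cnt=7, r=7 — load
T1 CAS — after: cnt=8, r=7 — ok
T0 LOAD — after: cnt=8, r=8 — load
T1 LOAD — after: cnt=8, r=8 — load
T0 CAS — after: cnt=9, r=8 — ok
T1 CAS — after: cnt=9, r=8 — retry
T1 LOAD — after: cnt=9, r=9 — load
T1 CAS — after: cnt=10, r=9 — ok
T1 LOAD — after: cnt=10, r=10 — load
T1 CAS — after: cnt=11, r=10 — ok
Mismatch at 14.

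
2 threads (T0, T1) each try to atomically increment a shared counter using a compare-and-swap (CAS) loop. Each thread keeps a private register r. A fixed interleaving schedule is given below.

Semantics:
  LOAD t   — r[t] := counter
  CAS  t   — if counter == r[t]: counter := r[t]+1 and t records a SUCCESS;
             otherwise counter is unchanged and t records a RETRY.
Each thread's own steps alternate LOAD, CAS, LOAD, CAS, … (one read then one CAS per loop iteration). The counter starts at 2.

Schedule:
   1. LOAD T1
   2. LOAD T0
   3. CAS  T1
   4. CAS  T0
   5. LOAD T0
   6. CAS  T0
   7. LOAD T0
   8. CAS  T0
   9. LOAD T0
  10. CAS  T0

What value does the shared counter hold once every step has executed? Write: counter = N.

step 1: T1 LOAD ⇒ load; ctr=2 reg=2
step 2: T0 LOAD ⇒ load; ctr=2 reg=2
step 3: T1 CAS ⇒ ok; ctr=3 reg=2
step 4: T0 CAS ⇒ retry; ctr=3 reg=2
step 5: T0 LOAD ⇒ load; ctr=3 reg=3
step 6: T0 CAS ⇒ ok; ctr=4 reg=3
step 7: T0 LOAD ⇒ load; ctr=4 reg=4
step 8: T0 CAS ⇒ ok; ctr=5 reg=4
step 9: T0 LOAD ⇒ load; ctr=5 reg=5
step 10: T0 CAS ⇒ ok; ctr=6 reg=5

counter = 6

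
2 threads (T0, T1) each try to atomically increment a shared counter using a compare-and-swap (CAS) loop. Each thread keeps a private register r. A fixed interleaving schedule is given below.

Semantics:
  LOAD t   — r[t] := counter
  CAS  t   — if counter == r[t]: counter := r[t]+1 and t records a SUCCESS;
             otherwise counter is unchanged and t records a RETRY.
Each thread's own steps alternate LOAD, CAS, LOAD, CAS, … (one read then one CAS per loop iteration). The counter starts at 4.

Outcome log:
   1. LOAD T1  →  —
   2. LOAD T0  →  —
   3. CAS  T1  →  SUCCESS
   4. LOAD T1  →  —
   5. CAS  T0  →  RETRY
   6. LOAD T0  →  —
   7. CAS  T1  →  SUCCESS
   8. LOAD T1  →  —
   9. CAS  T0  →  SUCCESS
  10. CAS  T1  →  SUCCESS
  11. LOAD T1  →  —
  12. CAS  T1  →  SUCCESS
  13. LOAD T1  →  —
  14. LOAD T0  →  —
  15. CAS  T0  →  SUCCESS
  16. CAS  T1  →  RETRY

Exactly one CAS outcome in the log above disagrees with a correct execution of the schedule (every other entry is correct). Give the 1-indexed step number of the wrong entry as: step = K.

Correct run:
#1 T1 reads 4
#2 T0 reads 4
#3 T1 CAS(4→5) writes; counter now 5
#4 T1 reads 5
#5 T0 CAS(4→5) fails; counter now 5
#6 T0 reads 5
#7 T1 CAS(5→6) writes; counter now 6
#8 T1 reads 6
#9 T0 CAS(5→6) fails; counter now 6
#10 T1 CAS(6→7) writes; counter now 7
#11 T1 reads 7
#12 T1 CAS(7→8) writes; counter now 8
#13 T1 reads 8
#14 T0 reads 8
#15 T0 CAS(8→9) writes; counter now 9
#16 T1 CAS(8→9) fails; counter now 9
Flip is step 9.

step = 9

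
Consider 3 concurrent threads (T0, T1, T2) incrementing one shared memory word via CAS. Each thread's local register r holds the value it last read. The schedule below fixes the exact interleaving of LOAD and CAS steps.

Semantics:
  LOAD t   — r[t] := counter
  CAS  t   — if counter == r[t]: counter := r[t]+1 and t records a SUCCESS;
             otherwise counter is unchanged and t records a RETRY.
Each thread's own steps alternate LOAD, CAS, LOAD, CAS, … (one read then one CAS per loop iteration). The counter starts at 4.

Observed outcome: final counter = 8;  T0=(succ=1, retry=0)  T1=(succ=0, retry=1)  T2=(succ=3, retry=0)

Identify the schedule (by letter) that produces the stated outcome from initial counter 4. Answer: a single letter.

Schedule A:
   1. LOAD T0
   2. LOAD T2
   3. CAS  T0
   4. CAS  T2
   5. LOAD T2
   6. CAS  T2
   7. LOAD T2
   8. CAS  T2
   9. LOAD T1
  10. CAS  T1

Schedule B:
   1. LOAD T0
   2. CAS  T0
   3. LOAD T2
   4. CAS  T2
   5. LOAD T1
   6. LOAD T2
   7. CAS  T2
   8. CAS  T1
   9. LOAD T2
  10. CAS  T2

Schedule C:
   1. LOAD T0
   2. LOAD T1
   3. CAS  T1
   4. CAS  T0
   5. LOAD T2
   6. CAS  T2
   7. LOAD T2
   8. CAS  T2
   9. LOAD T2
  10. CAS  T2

Simulating candidate B:
step 1: T0 LOAD ⇒ load; ctr=4 reg=4
step 2: T0 CAS ⇒ ok; ctr=5 reg=4
step 3: T2 LOAD ⇒ load; ctr=5 reg=5
step 4: T2 CAS ⇒ ok; ctr=6 reg=5
step 5: T1 LOAD ⇒ load; ctr=6 reg=6
step 6: T2 LOAD ⇒ load; ctr=6 reg=6
step 7: T2 CAS ⇒ ok; ctr=7 reg=6
step 8: T1 CAS ⇒ retry; ctr=7 reg=6
step 9: T2 LOAD ⇒ load; ctr=7 reg=7
step 10: T2 CAS ⇒ ok; ctr=8 reg=7

B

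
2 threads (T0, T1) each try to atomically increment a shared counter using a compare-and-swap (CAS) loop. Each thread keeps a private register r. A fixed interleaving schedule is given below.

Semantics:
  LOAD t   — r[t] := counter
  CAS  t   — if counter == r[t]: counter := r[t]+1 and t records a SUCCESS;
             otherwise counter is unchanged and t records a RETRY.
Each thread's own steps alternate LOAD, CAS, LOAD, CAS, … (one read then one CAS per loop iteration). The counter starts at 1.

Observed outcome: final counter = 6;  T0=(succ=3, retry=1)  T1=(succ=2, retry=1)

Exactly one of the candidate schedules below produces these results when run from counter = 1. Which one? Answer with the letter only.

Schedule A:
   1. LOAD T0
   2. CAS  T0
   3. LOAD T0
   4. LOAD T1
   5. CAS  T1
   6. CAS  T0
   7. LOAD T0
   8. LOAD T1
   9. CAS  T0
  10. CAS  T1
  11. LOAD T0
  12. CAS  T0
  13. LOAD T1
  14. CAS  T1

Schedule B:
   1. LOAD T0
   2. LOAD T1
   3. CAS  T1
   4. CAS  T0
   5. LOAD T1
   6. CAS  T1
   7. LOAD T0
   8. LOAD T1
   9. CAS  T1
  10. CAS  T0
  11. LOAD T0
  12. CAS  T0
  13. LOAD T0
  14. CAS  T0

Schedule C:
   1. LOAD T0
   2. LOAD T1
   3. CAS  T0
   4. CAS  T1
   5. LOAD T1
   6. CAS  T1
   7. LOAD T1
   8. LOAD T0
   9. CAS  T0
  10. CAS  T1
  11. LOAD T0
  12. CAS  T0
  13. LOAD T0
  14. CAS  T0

Run A:
   1) LOAD T0:  M=1  r_T0=1
   2) CAS  T0:  M=2  r_T0=1 ✓
   3) LOAD T0:  M=2  r_T0=2
   4) LOAD T1:  M=2  r_T1=2
   5) CAS  T1:  M=3  r_T1=2 ✓
   6) CAS  T0:  M=3  r_T0=2 ✗
   7) LOAD T0:  M=3  r_T0=3
   8) LOAD T1:  M=3  r_T1=3
   9) CAS  T0:  M=4  r_T0=3 ✓
  10) CAS  T1:  M=4  r_T1=3 ✗
  11) LOAD T0:  M=4  r_T0=4
  12) CAS  T0:  M=5  r_T0=4 ✓
  13) LOAD T1:  M=5  r_T1=5
  14) CAS  T1:  M=6  r_T1=5 ✓

A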